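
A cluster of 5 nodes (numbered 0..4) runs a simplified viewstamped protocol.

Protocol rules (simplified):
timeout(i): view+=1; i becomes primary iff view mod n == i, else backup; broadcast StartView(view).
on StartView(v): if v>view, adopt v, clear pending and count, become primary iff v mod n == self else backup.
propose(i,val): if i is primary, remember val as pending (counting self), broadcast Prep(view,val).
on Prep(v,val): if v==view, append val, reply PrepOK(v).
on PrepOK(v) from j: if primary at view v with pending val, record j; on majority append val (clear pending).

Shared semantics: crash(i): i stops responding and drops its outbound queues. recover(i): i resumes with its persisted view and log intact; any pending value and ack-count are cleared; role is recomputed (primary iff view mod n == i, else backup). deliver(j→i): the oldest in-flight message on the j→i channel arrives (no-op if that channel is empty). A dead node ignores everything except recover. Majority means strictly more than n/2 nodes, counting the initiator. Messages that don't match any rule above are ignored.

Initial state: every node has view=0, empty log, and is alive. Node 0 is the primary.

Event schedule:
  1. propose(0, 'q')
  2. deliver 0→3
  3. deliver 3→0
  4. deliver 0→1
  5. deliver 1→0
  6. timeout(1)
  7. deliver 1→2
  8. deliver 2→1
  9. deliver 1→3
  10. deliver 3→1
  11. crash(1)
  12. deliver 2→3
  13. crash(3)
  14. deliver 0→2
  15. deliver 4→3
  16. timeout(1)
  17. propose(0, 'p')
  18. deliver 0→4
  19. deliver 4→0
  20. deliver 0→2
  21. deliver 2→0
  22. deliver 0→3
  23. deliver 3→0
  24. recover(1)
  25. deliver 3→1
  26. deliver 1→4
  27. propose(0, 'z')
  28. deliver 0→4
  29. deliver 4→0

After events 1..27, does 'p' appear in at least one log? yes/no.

no

[1] propose(0,'q') → ∅
[2] deliver 0→3 → N3(back v0 [q])
[3] deliver 3→0 → ∅
[4] deliver 0→1 → N1(back v0 [q])
[5] deliver 1→0 → N0(prim v0 [q])
[6] timeout(1) → N1(prim v1 [q])
[7] deliver 1→2 → N2(back v1 [-])
[8] deliver 2→1 → ∅
[9] deliver 1→3 → N3(back v1 [q])
[10] deliver 3→1 → ∅
[11] crash(1) → N1(✗prim v1 [q])
[12] deliver 2→3 → ∅
[13] crash(3) → N3(✗back v1 [q])
[14] deliver 0→2 → ∅
[15] deliver 4→3 → ∅
[16] timeout(1) → ∅
[17] propose(0,'p') → ∅
[18] deliver 0→4 → N4(back v0 [q])
[19] deliver 4→0 → ∅
[20] deliver 0→2 → ∅
[21] deliver 2→0 → ∅
[22] deliver 0→3 → ∅
[23] deliver 3→0 → ∅
[24] recover(1) → N1(prim v1 [q])
[25] deliver 3→1 → ∅
[26] deliver 1→4 → ∅
[27] propose(0,'z') → ∅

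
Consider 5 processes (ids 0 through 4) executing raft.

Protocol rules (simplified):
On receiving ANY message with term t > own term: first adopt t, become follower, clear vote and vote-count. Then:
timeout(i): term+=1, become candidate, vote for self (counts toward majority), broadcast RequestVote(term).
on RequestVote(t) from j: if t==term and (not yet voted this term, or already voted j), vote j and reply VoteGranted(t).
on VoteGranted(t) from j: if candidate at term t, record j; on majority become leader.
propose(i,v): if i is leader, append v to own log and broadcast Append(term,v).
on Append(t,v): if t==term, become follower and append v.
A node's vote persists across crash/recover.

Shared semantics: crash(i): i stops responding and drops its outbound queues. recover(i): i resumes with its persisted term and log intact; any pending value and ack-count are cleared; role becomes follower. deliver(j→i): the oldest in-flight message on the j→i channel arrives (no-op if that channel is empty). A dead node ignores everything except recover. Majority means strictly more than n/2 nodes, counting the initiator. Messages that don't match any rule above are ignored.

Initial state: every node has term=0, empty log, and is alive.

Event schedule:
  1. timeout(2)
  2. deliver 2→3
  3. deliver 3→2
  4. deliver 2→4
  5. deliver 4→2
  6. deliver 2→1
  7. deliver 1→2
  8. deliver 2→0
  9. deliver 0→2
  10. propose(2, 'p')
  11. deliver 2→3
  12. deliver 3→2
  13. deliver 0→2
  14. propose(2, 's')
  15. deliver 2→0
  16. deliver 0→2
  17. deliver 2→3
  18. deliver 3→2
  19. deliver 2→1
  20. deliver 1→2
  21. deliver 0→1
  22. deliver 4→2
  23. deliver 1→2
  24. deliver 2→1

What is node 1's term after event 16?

1

after 1 — timeout(2): n2:cand/t1/[-]
after 2 — deliver 2→3: n3:foll/t1/[-]
after 3 — deliver 3→2: ·
after 4 — deliver 2→4: n4:foll/t1/[-]
after 5 — deliver 4→2: n2:lead/t1/[-]
after 6 — deliver 2→1: n1:foll/t1/[-]
after 7 — deliver 1→2: ·
after 8 — deliver 2→0: n0:foll/t1/[-]
after 9 — deliver 0→2: ·
after 10 — propose(2,'p'): n2:lead/t1/[p]
after 11 — deliver 2→3: n3:foll/t1/[p]
after 12 — deliver 3→2: ·
after 13 — deliver 0→2: ·
after 14 — propose(2,'s'): n2:lead/t1/[p,s]
after 15 — deliver 2→0: n0:foll/t1/[p]
after 16 — deliver 0→2: ·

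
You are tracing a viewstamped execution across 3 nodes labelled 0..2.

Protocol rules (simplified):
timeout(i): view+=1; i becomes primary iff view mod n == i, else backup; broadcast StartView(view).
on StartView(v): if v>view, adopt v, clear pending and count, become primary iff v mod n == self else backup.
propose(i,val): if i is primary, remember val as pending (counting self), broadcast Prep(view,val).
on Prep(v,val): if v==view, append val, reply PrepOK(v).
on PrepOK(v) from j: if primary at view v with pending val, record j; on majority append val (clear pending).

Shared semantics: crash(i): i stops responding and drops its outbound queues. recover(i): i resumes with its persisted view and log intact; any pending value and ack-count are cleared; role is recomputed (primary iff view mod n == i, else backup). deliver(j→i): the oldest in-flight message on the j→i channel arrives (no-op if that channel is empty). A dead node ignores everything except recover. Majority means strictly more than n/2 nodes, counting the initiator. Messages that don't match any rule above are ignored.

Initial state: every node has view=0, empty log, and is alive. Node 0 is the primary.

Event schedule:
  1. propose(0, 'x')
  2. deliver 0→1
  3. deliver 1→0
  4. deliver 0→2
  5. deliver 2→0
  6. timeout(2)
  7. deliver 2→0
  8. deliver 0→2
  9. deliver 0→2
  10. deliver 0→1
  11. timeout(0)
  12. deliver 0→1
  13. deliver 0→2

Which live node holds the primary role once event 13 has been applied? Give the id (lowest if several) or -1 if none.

[1] propose(0,'x') → ∅
[2] deliver 0→1 → N1(back v0 [x])
[3] deliver 1→0 → N0(prim v0 [x])
[4] deliver 0→2 → N2(back v0 [x])
[5] deliver 2→0 → ∅
[6] timeout(2) → N2(back v1 [x])
[7] deliver 2→0 → N0(back v1 [x])
[8] deliver 0→2 → ∅
[9] deliver 0→2 → ∅
[10] deliver 0→1 → ∅
[11] timeout(0) → N0(back v2 [x])
[12] deliver 0→1 → N1(back v2 [x])
[13] deliver 0→2 → N2(prim v2 [x])

2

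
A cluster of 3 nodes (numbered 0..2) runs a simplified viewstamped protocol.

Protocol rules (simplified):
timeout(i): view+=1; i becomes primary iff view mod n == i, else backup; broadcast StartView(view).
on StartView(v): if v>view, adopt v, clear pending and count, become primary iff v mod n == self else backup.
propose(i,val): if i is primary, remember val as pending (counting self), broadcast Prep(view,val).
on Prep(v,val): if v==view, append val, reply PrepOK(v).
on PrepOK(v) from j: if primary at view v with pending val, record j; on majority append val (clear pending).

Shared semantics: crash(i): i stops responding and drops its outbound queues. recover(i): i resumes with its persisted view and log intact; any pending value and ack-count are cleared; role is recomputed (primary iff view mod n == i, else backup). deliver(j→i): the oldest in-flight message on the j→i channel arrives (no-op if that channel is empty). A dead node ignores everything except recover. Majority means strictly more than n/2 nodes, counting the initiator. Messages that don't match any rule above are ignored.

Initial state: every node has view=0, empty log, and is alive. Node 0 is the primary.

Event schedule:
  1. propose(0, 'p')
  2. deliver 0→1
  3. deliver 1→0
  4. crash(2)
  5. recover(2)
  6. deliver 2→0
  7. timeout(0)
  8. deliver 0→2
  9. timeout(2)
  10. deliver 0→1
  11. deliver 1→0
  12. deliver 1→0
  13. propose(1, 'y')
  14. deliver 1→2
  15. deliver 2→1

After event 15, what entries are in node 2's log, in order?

after 1 — propose(0,'p'): ·
after 2 — deliver 0→1: n1:back/v0/[p]
after 3 — deliver 1→0: n0:prim/v0/[p]
after 4 — crash(2): n2:✗back/v0/[-]
after 5 — recover(2): n2:back/v0/[-]
after 6 — deliver 2→0: ·
after 7 — timeout(0): n0:back/v1/[p]
after 8 — deliver 0→2: n2:back/v0/[p]
after 9 — timeout(2): n2:back/v1/[p]
after 10 — deliver 0→1: n1:prim/v1/[p]
after 11 — deliver 1→0: ·
after 12 — deliver 1→0: ·
after 13 — propose(1,'y'): ·
after 14 — deliver 1→2: n2:back/v1/[p,y]
after 15 — deliver 2→1: ·

p,y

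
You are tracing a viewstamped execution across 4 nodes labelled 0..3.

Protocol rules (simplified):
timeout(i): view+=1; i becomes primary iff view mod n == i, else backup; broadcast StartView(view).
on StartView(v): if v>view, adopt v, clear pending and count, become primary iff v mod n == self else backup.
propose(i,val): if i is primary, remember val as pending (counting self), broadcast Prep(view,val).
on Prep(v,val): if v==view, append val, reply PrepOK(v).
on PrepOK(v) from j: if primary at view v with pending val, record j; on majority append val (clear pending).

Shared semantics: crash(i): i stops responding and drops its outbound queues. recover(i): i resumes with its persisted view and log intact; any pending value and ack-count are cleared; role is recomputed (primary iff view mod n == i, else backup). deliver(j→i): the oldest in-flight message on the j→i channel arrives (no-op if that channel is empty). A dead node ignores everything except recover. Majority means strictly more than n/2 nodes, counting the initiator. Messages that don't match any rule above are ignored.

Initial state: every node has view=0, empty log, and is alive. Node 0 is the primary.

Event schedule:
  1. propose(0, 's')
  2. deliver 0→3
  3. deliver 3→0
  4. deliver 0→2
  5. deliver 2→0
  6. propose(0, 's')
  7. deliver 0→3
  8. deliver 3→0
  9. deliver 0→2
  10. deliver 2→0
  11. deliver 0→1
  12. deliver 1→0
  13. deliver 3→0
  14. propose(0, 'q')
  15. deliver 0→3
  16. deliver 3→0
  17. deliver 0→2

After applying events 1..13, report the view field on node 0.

0

1. propose(0,'s'):  nop
2. deliver 0→3:  <3:back v0 s>
3. deliver 3→0:  nop
4. deliver 0→2:  <2:back v0 s>
5. deliver 2→0:  <0:prim v0 s>
6. propose(0,'s'):  nop
7. deliver 0→3:  <3:back v0 s,s>
8. deliver 3→0:  nop
9. deliver 0→2:  <2:back v0 s,s>
10. deliver 2→0:  <0:prim v0 s,s>
11. deliver 0→1:  <1:back v0 s>
12. deliver 1→0:  nop
13. deliver 3→0:  nop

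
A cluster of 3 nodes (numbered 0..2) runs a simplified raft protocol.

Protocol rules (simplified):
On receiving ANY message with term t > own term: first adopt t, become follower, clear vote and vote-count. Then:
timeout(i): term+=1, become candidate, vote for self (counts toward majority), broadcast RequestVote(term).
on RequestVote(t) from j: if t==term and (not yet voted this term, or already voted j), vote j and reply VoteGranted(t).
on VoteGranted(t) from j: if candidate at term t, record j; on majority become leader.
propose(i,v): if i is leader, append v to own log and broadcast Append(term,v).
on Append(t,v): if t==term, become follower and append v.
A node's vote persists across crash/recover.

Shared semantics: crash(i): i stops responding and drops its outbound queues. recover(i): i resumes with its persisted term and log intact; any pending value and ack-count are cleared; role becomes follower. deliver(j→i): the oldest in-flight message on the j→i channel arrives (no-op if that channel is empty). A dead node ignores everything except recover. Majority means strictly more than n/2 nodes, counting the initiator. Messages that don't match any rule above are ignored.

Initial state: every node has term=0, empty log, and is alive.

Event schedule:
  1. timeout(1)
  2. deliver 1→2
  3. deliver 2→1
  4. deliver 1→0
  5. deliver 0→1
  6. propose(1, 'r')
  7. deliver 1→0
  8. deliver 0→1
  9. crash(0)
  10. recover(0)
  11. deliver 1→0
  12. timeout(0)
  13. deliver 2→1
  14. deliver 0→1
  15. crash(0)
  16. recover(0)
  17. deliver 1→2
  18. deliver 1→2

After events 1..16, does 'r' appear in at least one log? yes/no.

yes

after 1 — timeout(1): n1:cand/t1/[-]
after 2 — deliver 1→2: n2:foll/t1/[-]
after 3 — deliver 2→1: n1:lead/t1/[-]
after 4 — deliver 1→0: n0:foll/t1/[-]
after 5 — deliver 0→1: ·
after 6 — propose(1,'r'): n1:lead/t1/[r]
after 7 — deliver 1→0: n0:foll/t1/[r]
after 8 — deliver 0→1: ·
after 9 — crash(0): n0:✗foll/t1/[r]
after 10 — recover(0): n0:foll/t1/[r]
after 11 — deliver 1→0: ·
after 12 — timeout(0): n0:cand/t2/[r]
after 13 — deliver 2→1: ·
after 14 — deliver 0→1: n1:foll/t2/[r]
after 15 — crash(0): n0:✗cand/t2/[r]
after 16 — recover(0): n0:foll/t2/[r]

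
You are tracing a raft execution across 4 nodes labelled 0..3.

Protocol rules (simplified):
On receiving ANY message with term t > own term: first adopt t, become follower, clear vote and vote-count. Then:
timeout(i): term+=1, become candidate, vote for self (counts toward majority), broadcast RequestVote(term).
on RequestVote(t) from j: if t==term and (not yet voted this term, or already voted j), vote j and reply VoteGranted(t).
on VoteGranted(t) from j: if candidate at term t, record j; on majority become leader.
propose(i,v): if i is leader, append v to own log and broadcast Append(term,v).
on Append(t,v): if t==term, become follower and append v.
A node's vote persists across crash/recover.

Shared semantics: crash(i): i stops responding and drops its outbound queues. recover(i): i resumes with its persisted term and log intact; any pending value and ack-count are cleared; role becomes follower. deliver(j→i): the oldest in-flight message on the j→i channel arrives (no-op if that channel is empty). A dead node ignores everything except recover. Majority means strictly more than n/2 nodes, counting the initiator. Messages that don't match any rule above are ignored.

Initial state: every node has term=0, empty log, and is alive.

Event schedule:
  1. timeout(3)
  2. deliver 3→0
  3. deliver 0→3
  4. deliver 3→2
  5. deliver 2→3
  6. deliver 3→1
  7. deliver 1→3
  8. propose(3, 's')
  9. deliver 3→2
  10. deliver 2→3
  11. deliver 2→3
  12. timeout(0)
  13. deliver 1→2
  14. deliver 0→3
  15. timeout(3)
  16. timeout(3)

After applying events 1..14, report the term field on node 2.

1

1. timeout(3):  <3:cand t1 ->
2. deliver 3→0:  <0:foll t1 ->
3. deliver 0→3:  nop
4. deliver 3→2:  <2:foll t1 ->
5. deliver 2→3:  <3:lead t1 ->
6. deliver 3→1:  <1:foll t1 ->
7. deliver 1→3:  nop
8. propose(3,'s'):  <3:lead t1 s>
9. deliver 3→2:  <2:foll t1 s>
10. deliver 2→3:  nop
11. deliver 2→3:  nop
12. timeout(0):  <0:cand t2 ->
13. deliver 1→2:  nop
14. deliver 0→3:  <3:foll t2 s>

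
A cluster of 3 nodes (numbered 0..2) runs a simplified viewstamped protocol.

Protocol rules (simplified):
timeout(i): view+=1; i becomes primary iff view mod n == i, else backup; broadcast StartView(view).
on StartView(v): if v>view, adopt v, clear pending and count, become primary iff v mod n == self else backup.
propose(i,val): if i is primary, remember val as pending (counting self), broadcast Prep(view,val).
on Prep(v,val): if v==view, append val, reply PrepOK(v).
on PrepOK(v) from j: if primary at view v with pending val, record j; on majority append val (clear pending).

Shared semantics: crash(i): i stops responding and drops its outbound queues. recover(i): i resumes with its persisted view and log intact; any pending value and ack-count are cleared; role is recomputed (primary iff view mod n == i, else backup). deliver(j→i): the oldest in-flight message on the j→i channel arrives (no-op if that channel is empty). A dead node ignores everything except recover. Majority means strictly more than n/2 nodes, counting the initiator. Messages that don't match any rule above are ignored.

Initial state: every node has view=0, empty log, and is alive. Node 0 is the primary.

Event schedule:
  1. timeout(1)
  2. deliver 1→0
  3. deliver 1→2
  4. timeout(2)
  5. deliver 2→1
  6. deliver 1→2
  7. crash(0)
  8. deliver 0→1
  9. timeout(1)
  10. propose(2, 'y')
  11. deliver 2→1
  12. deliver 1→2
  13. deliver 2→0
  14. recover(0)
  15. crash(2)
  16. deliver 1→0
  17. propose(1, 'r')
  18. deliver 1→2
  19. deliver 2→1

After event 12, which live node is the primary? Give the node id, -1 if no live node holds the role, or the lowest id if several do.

step 1 timeout(1): 1={prim,v=1,log=-}
step 2 deliver 1→0: 0={back,v=1,log=-}
step 3 deliver 1→2: 2={back,v=1,log=-}
step 4 timeout(2): 2={prim,v=2,log=-}
step 5 deliver 2→1: 1={back,v=2,log=-}
step 6 deliver 1→2: —
step 7 crash(0): 0={✗back,v=1,log=-}
step 8 deliver 0→1: —
step 9 timeout(1): 1={back,v=3,log=-}
step 10 propose(2,'y'): —
step 11 deliver 2→1: —
step 12 deliver 1→2: 2={back,v=3,log=-}

-1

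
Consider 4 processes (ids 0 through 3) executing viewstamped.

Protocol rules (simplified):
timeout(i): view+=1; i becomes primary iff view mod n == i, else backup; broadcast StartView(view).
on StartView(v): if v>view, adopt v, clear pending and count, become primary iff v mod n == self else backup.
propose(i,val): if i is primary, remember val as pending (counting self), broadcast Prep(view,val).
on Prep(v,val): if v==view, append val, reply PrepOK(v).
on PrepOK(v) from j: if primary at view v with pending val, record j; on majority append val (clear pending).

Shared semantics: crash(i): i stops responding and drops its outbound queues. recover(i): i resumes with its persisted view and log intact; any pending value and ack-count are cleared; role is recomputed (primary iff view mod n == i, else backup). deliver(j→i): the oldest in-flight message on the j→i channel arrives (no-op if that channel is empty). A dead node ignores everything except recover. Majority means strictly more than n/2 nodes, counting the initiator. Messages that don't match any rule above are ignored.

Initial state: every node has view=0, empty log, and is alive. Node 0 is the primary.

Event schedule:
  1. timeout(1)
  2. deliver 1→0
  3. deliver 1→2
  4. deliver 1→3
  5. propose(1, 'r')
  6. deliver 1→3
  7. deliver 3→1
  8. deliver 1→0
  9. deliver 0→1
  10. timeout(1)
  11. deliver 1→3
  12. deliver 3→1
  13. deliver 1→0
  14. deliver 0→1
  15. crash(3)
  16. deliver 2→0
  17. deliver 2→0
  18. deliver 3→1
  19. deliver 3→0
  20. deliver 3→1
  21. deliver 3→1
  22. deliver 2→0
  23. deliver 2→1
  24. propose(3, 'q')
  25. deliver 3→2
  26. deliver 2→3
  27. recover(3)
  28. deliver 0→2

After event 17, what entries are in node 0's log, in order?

r

after 1 — timeout(1): n1:prim/v1/[-]
after 2 — deliver 1→0: n0:back/v1/[-]
after 3 — deliver 1→2: n2:back/v1/[-]
after 4 — deliver 1→3: n3:back/v1/[-]
after 5 — propose(1,'r'): ·
after 6 — deliver 1→3: n3:back/v1/[r]
after 7 — deliver 3→1: ·
after 8 — deliver 1→0: n0:back/v1/[r]
after 9 — deliver 0→1: n1:prim/v1/[r]
after 10 — timeout(1): n1:back/v2/[r]
after 11 — deliver 1→3: n3:back/v2/[r]
after 12 — deliver 3→1: ·
after 13 — deliver 1→0: n0:back/v2/[r]
after 14 — deliver 0→1: ·
after 15 — crash(3): n3:✗back/v2/[r]
after 16 — deliver 2→0: ·
after 17 — deliver 2→0: ·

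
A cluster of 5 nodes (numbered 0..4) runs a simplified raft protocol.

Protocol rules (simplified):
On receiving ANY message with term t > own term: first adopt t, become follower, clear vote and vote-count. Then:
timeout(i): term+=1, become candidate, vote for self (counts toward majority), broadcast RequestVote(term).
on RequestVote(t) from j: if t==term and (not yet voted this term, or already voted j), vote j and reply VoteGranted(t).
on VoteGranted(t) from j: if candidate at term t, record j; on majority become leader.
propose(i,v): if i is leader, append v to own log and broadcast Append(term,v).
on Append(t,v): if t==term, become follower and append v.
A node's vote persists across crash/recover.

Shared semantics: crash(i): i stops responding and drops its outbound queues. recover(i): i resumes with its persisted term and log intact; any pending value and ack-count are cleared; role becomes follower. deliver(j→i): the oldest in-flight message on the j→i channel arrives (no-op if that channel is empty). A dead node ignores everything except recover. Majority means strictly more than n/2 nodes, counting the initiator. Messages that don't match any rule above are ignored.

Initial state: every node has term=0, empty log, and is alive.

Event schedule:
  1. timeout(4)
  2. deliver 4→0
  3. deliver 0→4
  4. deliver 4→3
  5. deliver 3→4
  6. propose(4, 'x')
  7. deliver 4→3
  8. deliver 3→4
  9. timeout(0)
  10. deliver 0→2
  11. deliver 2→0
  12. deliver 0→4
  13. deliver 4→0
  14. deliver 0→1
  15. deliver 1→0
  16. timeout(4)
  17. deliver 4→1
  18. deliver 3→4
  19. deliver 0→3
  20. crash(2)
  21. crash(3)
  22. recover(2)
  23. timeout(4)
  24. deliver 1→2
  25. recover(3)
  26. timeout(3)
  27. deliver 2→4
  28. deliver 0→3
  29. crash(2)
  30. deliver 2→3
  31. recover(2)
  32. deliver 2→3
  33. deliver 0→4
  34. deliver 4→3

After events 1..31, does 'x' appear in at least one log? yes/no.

e1 timeout(4): 4[cand,t=1,-]
e2 deliver 4→0: 0[foll,t=1,-]
e3 deliver 0→4: ·
e4 deliver 4→3: 3[foll,t=1,-]
e5 deliver 3→4: 4[lead,t=1,-]
e6 propose(4,'x'): 4[lead,t=1,x]
e7 deliver 4→3: 3[foll,t=1,x]
e8 deliver 3→4: ·
e9 timeout(0): 0[cand,t=2,-]
e10 deliver 0→2: 2[foll,t=2,-]
e11 deliver 2→0: ·
e12 deliver 0→4: 4[foll,t=2,x]
e13 deliver 4→0: ·
e14 deliver 0→1: 1[foll,t=2,-]
e15 deliver 1→0: 0[lead,t=2,-]
e16 timeout(4): 4[cand,t=3,x]
e17 deliver 4→1: ·
e18 deliver 3→4: ·
e19 deliver 0→3: 3[foll,t=2,x]
e20 crash(2): 2[✗foll,t=2,-]
e21 crash(3): 3[✗foll,t=2,x]
e22 recover(2): 2[foll,t=2,-]
e23 timeout(4): 4[cand,t=4,x]
e24 deliver 1→2: ·
e25 recover(3): 3[foll,t=2,x]
e26 timeout(3): 3[cand,t=3,x]
e27 deliver 2→4: ·
e28 deliver 0→3: ·
e29 crash(2): 2[✗foll,t=2,-]
e30 deliver 2→3: ·
e31 recover(2): 2[foll,t=2,-]

yes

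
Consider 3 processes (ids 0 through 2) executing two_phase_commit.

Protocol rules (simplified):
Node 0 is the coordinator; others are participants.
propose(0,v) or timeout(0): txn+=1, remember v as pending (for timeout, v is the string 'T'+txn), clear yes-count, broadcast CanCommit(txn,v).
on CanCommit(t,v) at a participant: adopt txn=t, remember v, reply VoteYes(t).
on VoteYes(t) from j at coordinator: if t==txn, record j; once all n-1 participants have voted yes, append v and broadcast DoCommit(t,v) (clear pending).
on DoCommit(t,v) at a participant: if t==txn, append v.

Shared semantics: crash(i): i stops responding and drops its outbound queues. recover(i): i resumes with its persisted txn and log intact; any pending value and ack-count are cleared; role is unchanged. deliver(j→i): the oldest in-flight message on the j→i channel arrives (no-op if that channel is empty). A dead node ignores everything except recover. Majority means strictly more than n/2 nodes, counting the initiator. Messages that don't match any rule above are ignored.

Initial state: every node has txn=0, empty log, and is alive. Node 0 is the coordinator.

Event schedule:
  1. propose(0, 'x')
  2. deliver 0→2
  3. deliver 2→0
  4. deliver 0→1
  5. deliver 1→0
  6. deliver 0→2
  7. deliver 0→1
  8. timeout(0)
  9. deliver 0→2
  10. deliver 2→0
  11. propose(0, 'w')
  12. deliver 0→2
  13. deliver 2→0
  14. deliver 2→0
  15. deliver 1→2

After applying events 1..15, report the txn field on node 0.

3

after 1 — propose(0,'x'): n0:coor/t1/[-]
after 2 — deliver 0→2: n2:part/t1/[-]
after 3 — deliver 2→0: ·
after 4 — deliver 0→1: n1:part/t1/[-]
after 5 — deliver 1→0: n0:coor/t1/[x]
after 6 — deliver 0→2: n2:part/t1/[x]
after 7 — deliver 0→1: n1:part/t1/[x]
after 8 — timeout(0): n0:coor/t2/[x]
after 9 — deliver 0→2: n2:part/t2/[x]
after 10 — deliver 2→0: ·
after 11 — propose(0,'w'): n0:coor/t3/[x]
after 12 — deliver 0→2: n2:part/t3/[x]
after 13 — deliver 2→0: ·
after 14 — deliver 2→0: ·
after 15 — deliver 1→2: ·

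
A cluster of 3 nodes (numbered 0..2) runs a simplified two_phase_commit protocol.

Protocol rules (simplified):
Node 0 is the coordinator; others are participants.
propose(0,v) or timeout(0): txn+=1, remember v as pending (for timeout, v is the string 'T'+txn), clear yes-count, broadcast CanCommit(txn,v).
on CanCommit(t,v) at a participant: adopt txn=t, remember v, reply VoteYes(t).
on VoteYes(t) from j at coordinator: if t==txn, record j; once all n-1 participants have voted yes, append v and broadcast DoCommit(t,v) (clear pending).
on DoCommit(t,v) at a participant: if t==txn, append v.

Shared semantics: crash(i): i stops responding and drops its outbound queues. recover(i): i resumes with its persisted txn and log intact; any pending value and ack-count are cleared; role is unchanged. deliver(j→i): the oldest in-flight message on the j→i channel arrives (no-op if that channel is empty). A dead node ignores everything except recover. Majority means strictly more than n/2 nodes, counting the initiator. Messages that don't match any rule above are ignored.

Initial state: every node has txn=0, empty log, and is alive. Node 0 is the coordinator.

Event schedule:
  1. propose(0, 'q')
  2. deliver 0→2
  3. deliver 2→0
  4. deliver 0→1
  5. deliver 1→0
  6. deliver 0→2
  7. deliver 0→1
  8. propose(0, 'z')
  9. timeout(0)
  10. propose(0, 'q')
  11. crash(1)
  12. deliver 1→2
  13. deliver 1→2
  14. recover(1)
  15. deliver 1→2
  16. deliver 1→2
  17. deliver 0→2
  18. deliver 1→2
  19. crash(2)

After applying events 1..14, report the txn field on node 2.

1

step 1 propose(0,'q'): 0={coor,t=1,log=-}
step 2 deliver 0→2: 2={part,t=1,log=-}
step 3 deliver 2→0: —
step 4 deliver 0→1: 1={part,t=1,log=-}
step 5 deliver 1→0: 0={coor,t=1,log=q}
step 6 deliver 0→2: 2={part,t=1,log=q}
step 7 deliver 0→1: 1={part,t=1,log=q}
step 8 propose(0,'z'): 0={coor,t=2,log=q}
step 9 timeout(0): 0={coor,t=3,log=q}
step 10 propose(0,'q'): 0={coor,t=4,log=q}
step 11 crash(1): 1={✗part,t=1,log=q}
step 12 deliver 1→2: —
step 13 deliver 1→2: —
step 14 recover(1): 1={part,t=1,log=q}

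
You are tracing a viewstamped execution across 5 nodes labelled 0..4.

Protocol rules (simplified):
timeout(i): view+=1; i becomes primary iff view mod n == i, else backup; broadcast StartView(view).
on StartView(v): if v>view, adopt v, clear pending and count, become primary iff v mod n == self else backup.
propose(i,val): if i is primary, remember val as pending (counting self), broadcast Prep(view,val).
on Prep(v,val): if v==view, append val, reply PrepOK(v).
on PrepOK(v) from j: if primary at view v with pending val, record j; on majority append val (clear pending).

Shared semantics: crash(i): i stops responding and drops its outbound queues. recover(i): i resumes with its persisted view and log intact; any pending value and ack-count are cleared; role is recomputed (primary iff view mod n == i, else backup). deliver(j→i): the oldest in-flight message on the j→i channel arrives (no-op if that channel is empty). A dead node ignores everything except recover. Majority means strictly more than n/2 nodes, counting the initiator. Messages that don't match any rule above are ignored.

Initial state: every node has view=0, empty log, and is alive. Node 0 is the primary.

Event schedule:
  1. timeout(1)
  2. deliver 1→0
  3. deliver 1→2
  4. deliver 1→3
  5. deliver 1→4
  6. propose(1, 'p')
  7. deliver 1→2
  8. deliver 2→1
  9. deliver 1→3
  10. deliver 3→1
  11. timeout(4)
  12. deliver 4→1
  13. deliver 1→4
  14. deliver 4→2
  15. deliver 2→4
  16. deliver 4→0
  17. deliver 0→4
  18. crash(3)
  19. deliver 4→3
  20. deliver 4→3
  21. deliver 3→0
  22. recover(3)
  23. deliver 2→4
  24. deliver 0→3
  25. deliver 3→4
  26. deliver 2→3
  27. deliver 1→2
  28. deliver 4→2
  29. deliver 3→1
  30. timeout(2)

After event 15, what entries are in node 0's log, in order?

empty

e1 timeout(1): 1[prim,v=1,-]
e2 deliver 1→0: 0[back,v=1,-]
e3 deliver 1→2: 2[back,v=1,-]
e4 deliver 1→3: 3[back,v=1,-]
e5 deliver 1→4: 4[back,v=1,-]
e6 propose(1,'p'): ·
e7 deliver 1→2: 2[back,v=1,p]
e8 deliver 2→1: ·
e9 deliver 1→3: 3[back,v=1,p]
e10 deliver 3→1: 1[prim,v=1,p]
e11 timeout(4): 4[back,v=2,-]
e12 deliver 4→1: 1[back,v=2,p]
e13 deliver 1→4: ·
e14 deliver 4→2: 2[prim,v=2,p]
e15 deliver 2→4: ·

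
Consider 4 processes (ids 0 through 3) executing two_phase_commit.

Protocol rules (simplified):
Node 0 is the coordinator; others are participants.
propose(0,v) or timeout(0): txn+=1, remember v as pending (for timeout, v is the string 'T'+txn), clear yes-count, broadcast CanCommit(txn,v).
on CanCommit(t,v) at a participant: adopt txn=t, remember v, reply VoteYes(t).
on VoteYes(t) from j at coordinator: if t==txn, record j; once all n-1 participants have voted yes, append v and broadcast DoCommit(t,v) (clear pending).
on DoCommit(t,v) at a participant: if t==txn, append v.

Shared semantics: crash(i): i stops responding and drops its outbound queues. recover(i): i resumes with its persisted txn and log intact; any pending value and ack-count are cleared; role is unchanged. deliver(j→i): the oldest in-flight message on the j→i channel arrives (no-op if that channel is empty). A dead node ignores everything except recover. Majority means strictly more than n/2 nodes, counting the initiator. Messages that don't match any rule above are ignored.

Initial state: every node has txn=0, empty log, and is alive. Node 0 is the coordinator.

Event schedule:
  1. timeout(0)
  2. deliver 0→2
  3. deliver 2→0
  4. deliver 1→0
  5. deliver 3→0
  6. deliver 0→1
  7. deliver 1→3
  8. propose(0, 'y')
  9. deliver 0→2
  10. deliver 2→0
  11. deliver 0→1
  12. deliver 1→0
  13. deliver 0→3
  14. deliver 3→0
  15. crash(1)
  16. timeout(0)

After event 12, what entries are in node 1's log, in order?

empty

1. timeout(0):  <0:coor t1 ->
2. deliver 0→2:  <2:part t1 ->
3. deliver 2→0:  nop
4. deliver 1→0:  nop
5. deliver 3→0:  nop
6. deliver 0→1:  <1:part t1 ->
7. deliver 1→3:  nop
8. propose(0,'y'):  <0:coor t2 ->
9. deliver 0→2:  <2:part t2 ->
10. deliver 2→0:  nop
11. deliver 0→1:  <1:part t2 ->
12. deliver 1→0:  nop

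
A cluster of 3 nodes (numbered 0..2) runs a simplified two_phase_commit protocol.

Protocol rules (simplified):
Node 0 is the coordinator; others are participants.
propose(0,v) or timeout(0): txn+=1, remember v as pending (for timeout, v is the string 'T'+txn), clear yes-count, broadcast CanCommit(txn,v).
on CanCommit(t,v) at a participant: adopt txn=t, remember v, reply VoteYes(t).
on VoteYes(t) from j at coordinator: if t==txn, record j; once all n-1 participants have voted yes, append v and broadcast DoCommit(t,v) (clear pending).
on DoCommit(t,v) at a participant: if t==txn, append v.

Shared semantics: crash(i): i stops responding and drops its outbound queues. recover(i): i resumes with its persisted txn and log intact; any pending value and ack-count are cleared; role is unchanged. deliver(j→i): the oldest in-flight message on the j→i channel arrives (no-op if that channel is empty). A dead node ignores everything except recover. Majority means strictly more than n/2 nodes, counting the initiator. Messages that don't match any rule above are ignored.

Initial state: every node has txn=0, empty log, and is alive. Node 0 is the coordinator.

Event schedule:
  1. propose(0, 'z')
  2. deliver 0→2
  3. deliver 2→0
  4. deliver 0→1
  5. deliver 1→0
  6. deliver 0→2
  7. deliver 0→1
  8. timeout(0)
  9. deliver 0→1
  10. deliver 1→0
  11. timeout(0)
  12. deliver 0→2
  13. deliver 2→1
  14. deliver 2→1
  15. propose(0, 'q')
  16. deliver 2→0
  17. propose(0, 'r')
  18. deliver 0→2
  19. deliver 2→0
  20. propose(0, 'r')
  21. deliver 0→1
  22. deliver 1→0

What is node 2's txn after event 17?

2

[1] propose(0,'z') → N0(coor t1 [-])
[2] deliver 0→2 → N2(part t1 [-])
[3] deliver 2→0 → ∅
[4] deliver 0→1 → N1(part t1 [-])
[5] deliver 1→0 → N0(coor t1 [z])
[6] deliver 0→2 → N2(part t1 [z])
[7] deliver 0→1 → N1(part t1 [z])
[8] timeout(0) → N0(coor t2 [z])
[9] deliver 0→1 → N1(part t2 [z])
[10] deliver 1→0 → ∅
[11] timeout(0) → N0(coor t3 [z])
[12] deliver 0→2 → N2(part t2 [z])
[13] deliver 2→1 → ∅
[14] deliver 2→1 → ∅
[15] propose(0,'q') → N0(coor t4 [z])
[16] deliver 2→0 → ∅
[17] propose(0,'r') → N0(coor t5 [z])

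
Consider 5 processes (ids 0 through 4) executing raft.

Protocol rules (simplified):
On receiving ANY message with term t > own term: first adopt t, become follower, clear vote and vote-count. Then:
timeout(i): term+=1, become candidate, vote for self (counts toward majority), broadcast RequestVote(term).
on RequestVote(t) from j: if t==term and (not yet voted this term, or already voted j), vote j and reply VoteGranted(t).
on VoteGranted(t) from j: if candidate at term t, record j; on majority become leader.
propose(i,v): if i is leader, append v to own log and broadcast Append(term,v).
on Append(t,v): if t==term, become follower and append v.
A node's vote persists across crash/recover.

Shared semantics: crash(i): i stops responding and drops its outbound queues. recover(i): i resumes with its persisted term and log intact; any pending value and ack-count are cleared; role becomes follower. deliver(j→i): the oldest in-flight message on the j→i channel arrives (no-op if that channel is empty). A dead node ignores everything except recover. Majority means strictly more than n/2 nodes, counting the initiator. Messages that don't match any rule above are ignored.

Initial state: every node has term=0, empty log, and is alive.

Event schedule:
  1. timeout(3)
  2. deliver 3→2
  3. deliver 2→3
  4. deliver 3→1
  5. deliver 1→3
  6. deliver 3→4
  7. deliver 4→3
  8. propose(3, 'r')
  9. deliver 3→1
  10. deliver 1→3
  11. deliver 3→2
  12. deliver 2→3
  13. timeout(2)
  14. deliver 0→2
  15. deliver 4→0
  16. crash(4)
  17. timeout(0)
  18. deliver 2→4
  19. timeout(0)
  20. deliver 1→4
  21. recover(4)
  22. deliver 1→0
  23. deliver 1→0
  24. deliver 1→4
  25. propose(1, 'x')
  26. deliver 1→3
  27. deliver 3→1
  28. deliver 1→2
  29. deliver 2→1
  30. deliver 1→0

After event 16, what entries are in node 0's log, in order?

empty

after 1 — timeout(3): n3:cand/t1/[-]
after 2 — deliver 3→2: n2:foll/t1/[-]
after 3 — deliver 2→3: ·
after 4 — deliver 3→1: n1:foll/t1/[-]
after 5 — deliver 1→3: n3:lead/t1/[-]
after 6 — deliver 3→4: n4:foll/t1/[-]
after 7 — deliver 4→3: ·
after 8 — propose(3,'r'): n3:lead/t1/[r]
after 9 — deliver 3→1: n1:foll/t1/[r]
after 10 — deliver 1→3: ·
after 11 — deliver 3→2: n2:foll/t1/[r]
after 12 — deliver 2→3: ·
after 13 — timeout(2): n2:cand/t2/[r]
after 14 — deliver 0→2: ·
after 15 — deliver 4→0: ·
after 16 — crash(4): n4:✗foll/t1/[-]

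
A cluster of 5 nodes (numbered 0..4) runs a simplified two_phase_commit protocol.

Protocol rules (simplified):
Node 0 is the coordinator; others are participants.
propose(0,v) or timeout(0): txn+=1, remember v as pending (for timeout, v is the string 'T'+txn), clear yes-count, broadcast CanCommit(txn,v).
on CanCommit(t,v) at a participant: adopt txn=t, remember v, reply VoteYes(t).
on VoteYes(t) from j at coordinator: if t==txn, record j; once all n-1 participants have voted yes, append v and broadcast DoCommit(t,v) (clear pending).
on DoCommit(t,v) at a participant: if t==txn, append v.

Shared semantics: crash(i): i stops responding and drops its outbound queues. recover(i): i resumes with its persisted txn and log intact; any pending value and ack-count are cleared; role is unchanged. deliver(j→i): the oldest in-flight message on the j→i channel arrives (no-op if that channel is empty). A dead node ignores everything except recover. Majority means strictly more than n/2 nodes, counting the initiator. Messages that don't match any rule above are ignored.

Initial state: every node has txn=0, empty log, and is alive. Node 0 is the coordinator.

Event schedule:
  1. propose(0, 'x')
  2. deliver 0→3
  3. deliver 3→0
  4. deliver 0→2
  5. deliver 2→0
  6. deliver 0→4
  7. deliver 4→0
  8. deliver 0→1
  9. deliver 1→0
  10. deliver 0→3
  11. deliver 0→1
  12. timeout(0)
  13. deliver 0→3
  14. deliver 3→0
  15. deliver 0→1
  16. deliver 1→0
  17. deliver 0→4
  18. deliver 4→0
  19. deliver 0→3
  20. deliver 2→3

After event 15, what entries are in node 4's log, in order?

e1 propose(0,'x'): 0[coor,t=1,-]
e2 deliver 0→3: 3[part,t=1,-]
e3 deliver 3→0: ·
e4 deliver 0→2: 2[part,t=1,-]
e5 deliver 2→0: ·
e6 deliver 0→4: 4[part,t=1,-]
e7 deliver 4→0: ·
e8 deliver 0→1: 1[part,t=1,-]
e9 deliver 1→0: 0[coor,t=1,x]
e10 deliver 0→3: 3[part,t=1,x]
e11 deliver 0→1: 1[part,t=1,x]
e12 timeout(0): 0[coor,t=2,x]
e13 deliver 0→3: 3[part,t=2,x]
e14 deliver 3→0: ·
e15 deliver 0→1: 1[part,t=2,x]

empty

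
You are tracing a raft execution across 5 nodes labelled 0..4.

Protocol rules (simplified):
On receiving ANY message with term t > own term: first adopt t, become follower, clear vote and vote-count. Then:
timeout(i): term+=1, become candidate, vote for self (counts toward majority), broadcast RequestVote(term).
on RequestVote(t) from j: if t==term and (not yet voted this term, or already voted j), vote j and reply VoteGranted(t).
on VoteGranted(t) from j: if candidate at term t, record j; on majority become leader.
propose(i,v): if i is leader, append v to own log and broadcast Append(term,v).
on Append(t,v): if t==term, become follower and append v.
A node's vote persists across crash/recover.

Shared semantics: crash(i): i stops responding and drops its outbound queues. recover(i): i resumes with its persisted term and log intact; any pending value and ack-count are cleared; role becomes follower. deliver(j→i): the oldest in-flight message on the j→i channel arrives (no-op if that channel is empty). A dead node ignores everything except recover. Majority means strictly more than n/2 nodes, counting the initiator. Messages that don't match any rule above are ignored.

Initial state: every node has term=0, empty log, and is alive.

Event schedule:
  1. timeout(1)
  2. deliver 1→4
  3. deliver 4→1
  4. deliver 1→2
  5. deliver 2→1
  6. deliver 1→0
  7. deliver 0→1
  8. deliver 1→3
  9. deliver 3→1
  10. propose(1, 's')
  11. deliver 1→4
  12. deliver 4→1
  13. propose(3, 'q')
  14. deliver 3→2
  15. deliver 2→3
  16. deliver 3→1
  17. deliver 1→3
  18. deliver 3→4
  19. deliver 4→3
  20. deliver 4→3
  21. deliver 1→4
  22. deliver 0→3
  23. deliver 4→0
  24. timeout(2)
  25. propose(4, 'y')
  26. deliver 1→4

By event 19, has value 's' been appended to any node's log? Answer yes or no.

[1] timeout(1) → N1(cand t1 [-])
[2] deliver 1→4 → N4(foll t1 [-])
[3] deliver 4→1 → ∅
[4] deliver 1→2 → N2(foll t1 [-])
[5] deliver 2→1 → N1(lead t1 [-])
[6] deliver 1→0 → N0(foll t1 [-])
[7] deliver 0→1 → ∅
[8] deliver 1→3 → N3(foll t1 [-])
[9] deliver 3→1 → ∅
[10] propose(1,'s') → N1(lead t1 [s])
[11] deliver 1→4 → N4(foll t1 [s])
[12] deliver 4→1 → ∅
[13] propose(3,'q') → ∅
[14] deliver 3→2 → ∅
[15] deliver 2→3 → ∅
[16] deliver 3→1 → ∅
[17] deliver 1→3 → N3(foll t1 [s])
[18] deliver 3→4 → ∅
[19] deliver 4→3 → ∅

yes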